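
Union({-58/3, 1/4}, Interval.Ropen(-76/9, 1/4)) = Union({-58/3}, Interval(-76/9, 1/4))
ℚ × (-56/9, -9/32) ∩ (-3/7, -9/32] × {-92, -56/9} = ∅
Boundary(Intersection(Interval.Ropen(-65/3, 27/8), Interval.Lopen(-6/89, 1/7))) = {-6/89, 1/7}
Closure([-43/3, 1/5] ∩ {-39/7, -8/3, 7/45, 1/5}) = {-39/7, -8/3, 7/45, 1/5}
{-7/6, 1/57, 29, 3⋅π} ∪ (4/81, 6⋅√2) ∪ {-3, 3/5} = {-3, -7/6, 1/57, 29, 3⋅π} ∪ (4/81, 6⋅√2)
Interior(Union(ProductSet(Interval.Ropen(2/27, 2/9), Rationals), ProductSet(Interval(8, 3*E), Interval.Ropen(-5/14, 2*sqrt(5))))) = Union(ProductSet(Interval.Ropen(2/27, 2/9), Complement(Rationals, Interval(-oo, oo))), ProductSet(Interval.open(8, 3*E), Interval.open(-5/14, 2*sqrt(5))))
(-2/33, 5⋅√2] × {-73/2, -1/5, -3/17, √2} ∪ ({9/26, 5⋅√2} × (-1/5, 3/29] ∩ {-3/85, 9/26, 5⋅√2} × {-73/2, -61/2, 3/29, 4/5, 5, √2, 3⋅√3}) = ({9/26, 5⋅√2} × {3/29}) ∪ ((-2/33, 5⋅√2] × {-73/2, -1/5, -3/17, √2})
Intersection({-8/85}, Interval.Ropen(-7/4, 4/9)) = {-8/85}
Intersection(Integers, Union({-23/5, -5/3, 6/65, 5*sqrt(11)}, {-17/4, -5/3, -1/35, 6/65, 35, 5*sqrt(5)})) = {35}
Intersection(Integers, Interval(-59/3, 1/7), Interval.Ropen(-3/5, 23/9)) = Range(0, 1, 1)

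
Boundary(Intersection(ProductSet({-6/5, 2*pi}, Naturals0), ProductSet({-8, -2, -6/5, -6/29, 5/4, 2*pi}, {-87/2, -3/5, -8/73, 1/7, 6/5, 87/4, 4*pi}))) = EmptySet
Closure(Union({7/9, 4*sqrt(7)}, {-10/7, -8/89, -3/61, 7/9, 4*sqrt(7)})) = {-10/7, -8/89, -3/61, 7/9, 4*sqrt(7)}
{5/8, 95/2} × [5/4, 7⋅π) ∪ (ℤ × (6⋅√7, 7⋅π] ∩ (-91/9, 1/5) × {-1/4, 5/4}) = {5/8, 95/2} × [5/4, 7⋅π)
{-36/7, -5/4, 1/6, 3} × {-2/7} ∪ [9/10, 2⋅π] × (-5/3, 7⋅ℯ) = ({-36/7, -5/4, 1/6, 3} × {-2/7}) ∪ ([9/10, 2⋅π] × (-5/3, 7⋅ℯ))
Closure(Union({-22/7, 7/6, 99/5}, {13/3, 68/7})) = {-22/7, 7/6, 13/3, 68/7, 99/5}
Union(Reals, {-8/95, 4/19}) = Reals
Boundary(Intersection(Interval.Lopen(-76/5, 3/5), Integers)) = Range(-15, 1, 1)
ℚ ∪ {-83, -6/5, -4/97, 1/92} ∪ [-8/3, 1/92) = ℚ ∪ [-8/3, 1/92]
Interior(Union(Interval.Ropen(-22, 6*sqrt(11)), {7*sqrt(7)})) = Interval.open(-22, 6*sqrt(11))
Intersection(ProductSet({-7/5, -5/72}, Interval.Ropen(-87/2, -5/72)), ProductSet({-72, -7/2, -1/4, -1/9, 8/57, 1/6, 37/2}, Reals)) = EmptySet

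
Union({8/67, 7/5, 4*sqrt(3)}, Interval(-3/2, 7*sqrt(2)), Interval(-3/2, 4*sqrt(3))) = Interval(-3/2, 7*sqrt(2))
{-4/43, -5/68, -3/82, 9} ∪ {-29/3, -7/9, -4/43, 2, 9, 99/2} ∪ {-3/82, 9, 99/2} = {-29/3, -7/9, -4/43, -5/68, -3/82, 2, 9, 99/2}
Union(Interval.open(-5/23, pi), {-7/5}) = Union({-7/5}, Interval.open(-5/23, pi))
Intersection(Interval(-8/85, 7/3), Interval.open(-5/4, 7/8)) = Interval.Ropen(-8/85, 7/8)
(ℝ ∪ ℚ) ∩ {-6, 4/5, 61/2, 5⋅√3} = {-6, 4/5, 61/2, 5⋅√3}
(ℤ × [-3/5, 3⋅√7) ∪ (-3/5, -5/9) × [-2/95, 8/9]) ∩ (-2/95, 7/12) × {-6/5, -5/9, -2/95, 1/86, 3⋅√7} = {0} × {-5/9, -2/95, 1/86}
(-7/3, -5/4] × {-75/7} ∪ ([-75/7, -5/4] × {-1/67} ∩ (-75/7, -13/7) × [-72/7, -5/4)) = (-7/3, -5/4] × {-75/7}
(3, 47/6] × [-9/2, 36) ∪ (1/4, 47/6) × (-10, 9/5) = ((1/4, 47/6) × (-10, 9/5)) ∪ ((3, 47/6] × [-9/2, 36))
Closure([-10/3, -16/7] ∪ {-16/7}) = [-10/3, -16/7]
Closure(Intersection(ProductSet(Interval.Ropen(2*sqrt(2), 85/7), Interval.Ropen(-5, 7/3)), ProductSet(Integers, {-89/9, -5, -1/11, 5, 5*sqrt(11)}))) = ProductSet(Range(3, 13, 1), {-5, -1/11})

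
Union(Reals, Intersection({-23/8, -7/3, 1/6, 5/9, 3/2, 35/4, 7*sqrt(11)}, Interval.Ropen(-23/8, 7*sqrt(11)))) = Reals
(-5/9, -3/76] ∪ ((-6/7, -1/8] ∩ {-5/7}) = {-5/7} ∪ (-5/9, -3/76]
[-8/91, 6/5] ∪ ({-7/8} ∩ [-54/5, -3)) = [-8/91, 6/5]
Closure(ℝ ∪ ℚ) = ℝ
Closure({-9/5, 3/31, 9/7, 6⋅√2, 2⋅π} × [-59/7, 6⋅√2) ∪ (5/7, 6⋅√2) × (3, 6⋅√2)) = ({5/7, 6⋅√2} × [3, 6⋅√2]) ∪ ([5/7, 6⋅√2] × {3, 6⋅√2}) ∪ ((5/7, 6⋅√2) × (3, 6⋅√2)) ∪ ({-9/5, 3/31, 9/7, 6⋅√2, 2⋅π} × [-59/7, 6⋅√2])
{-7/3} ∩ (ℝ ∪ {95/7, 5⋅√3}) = {-7/3}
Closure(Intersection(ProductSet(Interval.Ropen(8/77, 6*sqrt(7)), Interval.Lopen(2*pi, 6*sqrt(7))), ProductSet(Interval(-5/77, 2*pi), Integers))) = ProductSet(Interval(8/77, 2*pi), Range(7, 16, 1))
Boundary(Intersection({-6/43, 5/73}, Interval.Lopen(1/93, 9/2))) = {5/73}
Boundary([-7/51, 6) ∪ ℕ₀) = {-7/51} ∪ (ℕ₀ \ (-7/51, 6))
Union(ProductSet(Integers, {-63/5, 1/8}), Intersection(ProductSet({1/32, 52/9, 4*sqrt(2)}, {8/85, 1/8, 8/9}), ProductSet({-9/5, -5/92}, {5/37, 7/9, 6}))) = ProductSet(Integers, {-63/5, 1/8})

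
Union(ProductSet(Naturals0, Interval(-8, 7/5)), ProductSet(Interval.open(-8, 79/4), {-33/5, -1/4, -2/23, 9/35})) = Union(ProductSet(Interval.open(-8, 79/4), {-33/5, -1/4, -2/23, 9/35}), ProductSet(Naturals0, Interval(-8, 7/5)))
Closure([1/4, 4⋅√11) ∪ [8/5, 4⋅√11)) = [1/4, 4⋅√11]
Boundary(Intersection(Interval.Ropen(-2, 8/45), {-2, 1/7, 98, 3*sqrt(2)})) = {-2, 1/7}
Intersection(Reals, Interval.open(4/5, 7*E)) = Interval.open(4/5, 7*E)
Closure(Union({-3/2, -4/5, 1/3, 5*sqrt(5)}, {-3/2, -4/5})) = {-3/2, -4/5, 1/3, 5*sqrt(5)}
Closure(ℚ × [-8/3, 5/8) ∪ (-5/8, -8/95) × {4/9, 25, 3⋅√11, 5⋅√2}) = (ℝ × [-8/3, 5/8]) ∪ ([-5/8, -8/95] × {4/9, 25, 3⋅√11, 5⋅√2})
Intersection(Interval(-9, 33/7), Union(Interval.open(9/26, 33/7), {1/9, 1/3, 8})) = Union({1/9, 1/3}, Interval.open(9/26, 33/7))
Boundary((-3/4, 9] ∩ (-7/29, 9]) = {-7/29, 9}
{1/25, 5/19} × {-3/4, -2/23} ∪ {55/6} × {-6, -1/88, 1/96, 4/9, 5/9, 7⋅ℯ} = ({1/25, 5/19} × {-3/4, -2/23}) ∪ ({55/6} × {-6, -1/88, 1/96, 4/9, 5/9, 7⋅ℯ})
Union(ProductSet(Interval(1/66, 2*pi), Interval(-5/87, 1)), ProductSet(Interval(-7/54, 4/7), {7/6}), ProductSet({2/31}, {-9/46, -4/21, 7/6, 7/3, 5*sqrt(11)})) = Union(ProductSet({2/31}, {-9/46, -4/21, 7/6, 7/3, 5*sqrt(11)}), ProductSet(Interval(-7/54, 4/7), {7/6}), ProductSet(Interval(1/66, 2*pi), Interval(-5/87, 1)))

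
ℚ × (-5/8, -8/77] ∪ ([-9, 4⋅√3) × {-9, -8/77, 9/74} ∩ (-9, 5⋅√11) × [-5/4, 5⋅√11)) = (ℚ × (-5/8, -8/77]) ∪ ((-9, 4⋅√3) × {-8/77, 9/74})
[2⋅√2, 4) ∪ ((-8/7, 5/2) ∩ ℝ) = (-8/7, 5/2) ∪ [2⋅√2, 4)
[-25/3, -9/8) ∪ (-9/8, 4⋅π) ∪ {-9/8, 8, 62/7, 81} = [-25/3, 4⋅π) ∪ {81}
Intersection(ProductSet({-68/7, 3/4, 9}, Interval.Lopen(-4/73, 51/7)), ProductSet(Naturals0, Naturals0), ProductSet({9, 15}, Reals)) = ProductSet({9}, Range(0, 8, 1))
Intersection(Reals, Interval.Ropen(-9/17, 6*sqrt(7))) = Interval.Ropen(-9/17, 6*sqrt(7))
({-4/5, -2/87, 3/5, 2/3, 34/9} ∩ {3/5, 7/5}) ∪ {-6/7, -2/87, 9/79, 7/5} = {-6/7, -2/87, 9/79, 3/5, 7/5}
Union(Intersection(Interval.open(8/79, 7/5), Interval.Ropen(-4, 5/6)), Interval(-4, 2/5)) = Interval.Ropen(-4, 5/6)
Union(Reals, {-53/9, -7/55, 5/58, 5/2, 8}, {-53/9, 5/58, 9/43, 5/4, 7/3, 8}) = Reals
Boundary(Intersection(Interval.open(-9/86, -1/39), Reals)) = {-9/86, -1/39}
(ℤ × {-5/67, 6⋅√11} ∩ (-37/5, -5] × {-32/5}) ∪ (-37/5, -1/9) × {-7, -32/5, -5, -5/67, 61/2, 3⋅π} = (-37/5, -1/9) × {-7, -32/5, -5, -5/67, 61/2, 3⋅π}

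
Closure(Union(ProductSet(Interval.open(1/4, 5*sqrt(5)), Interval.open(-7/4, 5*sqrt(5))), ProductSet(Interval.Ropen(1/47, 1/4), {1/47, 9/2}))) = Union(ProductSet({1/4, 5*sqrt(5)}, Interval(-7/4, 5*sqrt(5))), ProductSet(Interval(1/47, 1/4), {1/47, 9/2}), ProductSet(Interval(1/4, 5*sqrt(5)), {-7/4, 5*sqrt(5)}), ProductSet(Interval.open(1/4, 5*sqrt(5)), Interval.open(-7/4, 5*sqrt(5))))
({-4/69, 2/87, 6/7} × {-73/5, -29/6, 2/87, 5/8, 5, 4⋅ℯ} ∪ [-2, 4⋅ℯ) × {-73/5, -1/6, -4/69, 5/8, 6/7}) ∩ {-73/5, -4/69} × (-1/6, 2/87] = {-4/69} × {-4/69, 2/87}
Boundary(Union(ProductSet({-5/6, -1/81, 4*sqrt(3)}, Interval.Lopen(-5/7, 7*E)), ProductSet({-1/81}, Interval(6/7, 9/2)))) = ProductSet({-5/6, -1/81, 4*sqrt(3)}, Interval(-5/7, 7*E))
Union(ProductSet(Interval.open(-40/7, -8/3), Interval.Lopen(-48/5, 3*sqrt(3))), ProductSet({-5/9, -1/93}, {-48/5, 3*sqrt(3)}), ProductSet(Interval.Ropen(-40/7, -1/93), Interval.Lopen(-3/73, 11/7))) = Union(ProductSet({-5/9, -1/93}, {-48/5, 3*sqrt(3)}), ProductSet(Interval.open(-40/7, -8/3), Interval.Lopen(-48/5, 3*sqrt(3))), ProductSet(Interval.Ropen(-40/7, -1/93), Interval.Lopen(-3/73, 11/7)))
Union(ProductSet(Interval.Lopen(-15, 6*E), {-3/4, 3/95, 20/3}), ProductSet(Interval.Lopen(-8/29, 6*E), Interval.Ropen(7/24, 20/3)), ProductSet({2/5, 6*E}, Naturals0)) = Union(ProductSet({2/5, 6*E}, Naturals0), ProductSet(Interval.Lopen(-15, 6*E), {-3/4, 3/95, 20/3}), ProductSet(Interval.Lopen(-8/29, 6*E), Interval.Ropen(7/24, 20/3)))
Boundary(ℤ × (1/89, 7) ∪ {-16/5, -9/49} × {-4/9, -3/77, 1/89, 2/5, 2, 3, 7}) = (ℤ × [1/89, 7]) ∪ ({-16/5, -9/49} × {-4/9, -3/77, 1/89, 2/5, 2, 3, 7})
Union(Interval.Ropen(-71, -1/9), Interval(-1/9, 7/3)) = Interval(-71, 7/3)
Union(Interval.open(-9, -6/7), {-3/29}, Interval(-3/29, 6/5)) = Union(Interval.open(-9, -6/7), Interval(-3/29, 6/5))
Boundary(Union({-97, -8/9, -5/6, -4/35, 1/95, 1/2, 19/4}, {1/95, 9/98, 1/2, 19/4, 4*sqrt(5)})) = {-97, -8/9, -5/6, -4/35, 1/95, 9/98, 1/2, 19/4, 4*sqrt(5)}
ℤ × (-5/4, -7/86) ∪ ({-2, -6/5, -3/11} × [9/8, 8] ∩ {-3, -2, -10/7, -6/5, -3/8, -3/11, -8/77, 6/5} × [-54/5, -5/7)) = ℤ × (-5/4, -7/86)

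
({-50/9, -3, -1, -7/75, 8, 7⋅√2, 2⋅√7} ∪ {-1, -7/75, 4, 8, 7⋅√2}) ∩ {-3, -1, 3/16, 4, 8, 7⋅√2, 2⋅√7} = {-3, -1, 4, 8, 7⋅√2, 2⋅√7}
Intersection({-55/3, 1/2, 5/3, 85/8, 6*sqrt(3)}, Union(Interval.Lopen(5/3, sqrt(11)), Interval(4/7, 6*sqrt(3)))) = {5/3, 6*sqrt(3)}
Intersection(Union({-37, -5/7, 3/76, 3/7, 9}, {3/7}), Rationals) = {-37, -5/7, 3/76, 3/7, 9}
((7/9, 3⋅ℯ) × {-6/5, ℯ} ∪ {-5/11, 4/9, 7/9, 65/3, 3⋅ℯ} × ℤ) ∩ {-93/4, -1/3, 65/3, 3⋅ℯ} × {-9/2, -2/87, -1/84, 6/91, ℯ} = ∅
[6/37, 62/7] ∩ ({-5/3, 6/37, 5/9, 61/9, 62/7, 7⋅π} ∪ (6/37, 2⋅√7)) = [6/37, 2⋅√7) ∪ {61/9, 62/7}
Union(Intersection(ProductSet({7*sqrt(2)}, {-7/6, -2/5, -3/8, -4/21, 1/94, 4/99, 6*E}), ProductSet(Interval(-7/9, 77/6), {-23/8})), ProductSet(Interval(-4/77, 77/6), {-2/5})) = ProductSet(Interval(-4/77, 77/6), {-2/5})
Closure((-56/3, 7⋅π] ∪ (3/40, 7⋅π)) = [-56/3, 7⋅π]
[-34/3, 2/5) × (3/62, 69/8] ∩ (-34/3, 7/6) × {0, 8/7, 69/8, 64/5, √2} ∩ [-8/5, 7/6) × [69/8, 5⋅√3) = [-8/5, 2/5) × {69/8}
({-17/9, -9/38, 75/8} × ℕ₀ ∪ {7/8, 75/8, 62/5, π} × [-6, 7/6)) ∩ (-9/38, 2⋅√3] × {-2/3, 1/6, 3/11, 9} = {7/8, π} × {-2/3, 1/6, 3/11}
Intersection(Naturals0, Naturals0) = Naturals0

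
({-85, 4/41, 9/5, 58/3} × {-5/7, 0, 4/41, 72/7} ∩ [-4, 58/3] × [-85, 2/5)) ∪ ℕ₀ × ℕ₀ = (ℕ₀ × ℕ₀) ∪ ({4/41, 9/5, 58/3} × {-5/7, 0, 4/41})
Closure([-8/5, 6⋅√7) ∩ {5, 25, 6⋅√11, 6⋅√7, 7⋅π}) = {5}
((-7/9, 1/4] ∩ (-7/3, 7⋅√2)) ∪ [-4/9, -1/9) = (-7/9, 1/4]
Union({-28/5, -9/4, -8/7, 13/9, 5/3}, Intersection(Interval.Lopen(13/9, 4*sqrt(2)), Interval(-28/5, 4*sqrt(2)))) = Union({-28/5, -9/4, -8/7}, Interval(13/9, 4*sqrt(2)))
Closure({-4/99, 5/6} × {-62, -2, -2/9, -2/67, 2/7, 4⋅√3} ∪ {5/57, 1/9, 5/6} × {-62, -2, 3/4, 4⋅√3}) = ({5/57, 1/9, 5/6} × {-62, -2, 3/4, 4⋅√3}) ∪ ({-4/99, 5/6} × {-62, -2, -2/9, -2/67, 2/7, 4⋅√3})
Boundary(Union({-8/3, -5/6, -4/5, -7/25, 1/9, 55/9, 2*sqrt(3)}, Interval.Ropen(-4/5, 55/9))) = {-8/3, -5/6, -4/5, 55/9}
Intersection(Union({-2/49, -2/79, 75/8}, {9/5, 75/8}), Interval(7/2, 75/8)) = {75/8}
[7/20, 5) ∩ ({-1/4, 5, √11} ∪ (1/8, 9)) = [7/20, 5)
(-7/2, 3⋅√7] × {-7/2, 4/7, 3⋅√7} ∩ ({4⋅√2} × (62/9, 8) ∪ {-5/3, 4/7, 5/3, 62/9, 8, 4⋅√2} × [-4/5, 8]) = {-5/3, 4/7, 5/3, 62/9, 4⋅√2} × {4/7, 3⋅√7}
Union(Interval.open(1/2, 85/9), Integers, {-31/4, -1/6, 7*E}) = Union({-31/4, -1/6, 7*E}, Integers, Interval.open(1/2, 85/9))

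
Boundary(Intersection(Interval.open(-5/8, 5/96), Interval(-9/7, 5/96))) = {-5/8, 5/96}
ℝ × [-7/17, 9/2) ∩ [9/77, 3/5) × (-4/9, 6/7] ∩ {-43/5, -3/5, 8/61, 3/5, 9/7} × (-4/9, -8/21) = {8/61} × [-7/17, -8/21)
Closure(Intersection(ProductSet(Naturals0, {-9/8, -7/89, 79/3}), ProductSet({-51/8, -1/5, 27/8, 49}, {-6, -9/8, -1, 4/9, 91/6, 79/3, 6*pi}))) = ProductSet({49}, {-9/8, 79/3})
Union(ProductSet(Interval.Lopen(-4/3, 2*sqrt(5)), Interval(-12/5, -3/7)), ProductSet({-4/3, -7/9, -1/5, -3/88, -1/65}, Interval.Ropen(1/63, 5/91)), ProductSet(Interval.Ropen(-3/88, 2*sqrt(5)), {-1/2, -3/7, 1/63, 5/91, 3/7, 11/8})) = Union(ProductSet({-4/3, -7/9, -1/5, -3/88, -1/65}, Interval.Ropen(1/63, 5/91)), ProductSet(Interval.Lopen(-4/3, 2*sqrt(5)), Interval(-12/5, -3/7)), ProductSet(Interval.Ropen(-3/88, 2*sqrt(5)), {-1/2, -3/7, 1/63, 5/91, 3/7, 11/8}))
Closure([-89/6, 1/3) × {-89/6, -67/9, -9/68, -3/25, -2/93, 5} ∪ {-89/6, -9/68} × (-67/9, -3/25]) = ({-89/6, -9/68} × [-67/9, -3/25]) ∪ ([-89/6, 1/3] × {-89/6, -67/9, -9/68, -3/25, -2/93, 5})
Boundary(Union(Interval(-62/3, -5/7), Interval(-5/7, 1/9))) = {-62/3, 1/9}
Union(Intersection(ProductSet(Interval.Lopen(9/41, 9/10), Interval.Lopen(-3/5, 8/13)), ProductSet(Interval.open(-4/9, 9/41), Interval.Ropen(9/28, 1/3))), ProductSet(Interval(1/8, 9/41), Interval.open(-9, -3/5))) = ProductSet(Interval(1/8, 9/41), Interval.open(-9, -3/5))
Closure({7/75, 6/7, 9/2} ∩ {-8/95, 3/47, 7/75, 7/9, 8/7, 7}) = {7/75}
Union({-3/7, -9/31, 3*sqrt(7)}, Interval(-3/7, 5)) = Union({3*sqrt(7)}, Interval(-3/7, 5))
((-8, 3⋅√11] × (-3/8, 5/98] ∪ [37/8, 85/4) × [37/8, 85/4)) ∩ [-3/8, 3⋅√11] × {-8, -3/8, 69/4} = [37/8, 3⋅√11] × {69/4}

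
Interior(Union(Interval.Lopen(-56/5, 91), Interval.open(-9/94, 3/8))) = Interval.open(-56/5, 91)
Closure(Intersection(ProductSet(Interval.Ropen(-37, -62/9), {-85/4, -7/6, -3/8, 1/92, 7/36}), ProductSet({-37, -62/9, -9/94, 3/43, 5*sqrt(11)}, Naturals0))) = EmptySet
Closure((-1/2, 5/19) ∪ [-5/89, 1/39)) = [-1/2, 5/19]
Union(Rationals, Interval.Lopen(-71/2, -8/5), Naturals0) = Union(Interval(-71/2, -8/5), Rationals)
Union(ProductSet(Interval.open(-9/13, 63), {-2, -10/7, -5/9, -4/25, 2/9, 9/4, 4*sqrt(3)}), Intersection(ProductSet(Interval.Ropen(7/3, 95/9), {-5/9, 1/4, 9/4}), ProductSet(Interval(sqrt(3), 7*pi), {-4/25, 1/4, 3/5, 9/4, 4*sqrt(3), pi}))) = Union(ProductSet(Interval.open(-9/13, 63), {-2, -10/7, -5/9, -4/25, 2/9, 9/4, 4*sqrt(3)}), ProductSet(Interval.Ropen(7/3, 95/9), {1/4, 9/4}))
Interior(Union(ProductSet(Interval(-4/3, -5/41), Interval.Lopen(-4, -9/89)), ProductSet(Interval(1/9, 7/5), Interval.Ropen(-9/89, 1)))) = Union(ProductSet(Interval.open(-4/3, -5/41), Interval.open(-4, -9/89)), ProductSet(Interval.open(1/9, 7/5), Interval.open(-9/89, 1)))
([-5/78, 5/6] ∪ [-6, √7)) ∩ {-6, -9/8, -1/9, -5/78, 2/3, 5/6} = {-6, -9/8, -1/9, -5/78, 2/3, 5/6}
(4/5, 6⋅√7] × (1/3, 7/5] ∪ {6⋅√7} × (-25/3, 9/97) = ({6⋅√7} × (-25/3, 9/97)) ∪ ((4/5, 6⋅√7] × (1/3, 7/5])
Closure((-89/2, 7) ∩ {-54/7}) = {-54/7}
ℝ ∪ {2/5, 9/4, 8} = ℝ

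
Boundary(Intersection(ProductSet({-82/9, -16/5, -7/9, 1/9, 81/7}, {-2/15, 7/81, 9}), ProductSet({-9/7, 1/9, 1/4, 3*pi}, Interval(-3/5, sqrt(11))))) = ProductSet({1/9}, {-2/15, 7/81})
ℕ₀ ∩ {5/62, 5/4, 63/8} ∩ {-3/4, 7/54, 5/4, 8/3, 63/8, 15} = ∅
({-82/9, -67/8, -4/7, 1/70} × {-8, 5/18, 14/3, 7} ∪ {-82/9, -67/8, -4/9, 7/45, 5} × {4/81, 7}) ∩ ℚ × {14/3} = {-82/9, -67/8, -4/7, 1/70} × {14/3}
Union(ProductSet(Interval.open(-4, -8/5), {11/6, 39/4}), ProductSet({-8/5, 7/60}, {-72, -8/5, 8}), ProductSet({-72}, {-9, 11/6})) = Union(ProductSet({-72}, {-9, 11/6}), ProductSet({-8/5, 7/60}, {-72, -8/5, 8}), ProductSet(Interval.open(-4, -8/5), {11/6, 39/4}))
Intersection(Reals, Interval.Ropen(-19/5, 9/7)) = Interval.Ropen(-19/5, 9/7)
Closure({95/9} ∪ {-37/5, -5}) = {-37/5, -5, 95/9}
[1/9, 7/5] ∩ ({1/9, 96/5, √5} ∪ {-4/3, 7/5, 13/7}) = {1/9, 7/5}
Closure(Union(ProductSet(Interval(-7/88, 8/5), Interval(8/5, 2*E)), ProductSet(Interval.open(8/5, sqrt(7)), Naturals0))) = Union(ProductSet(Interval(-7/88, 8/5), Interval(8/5, 2*E)), ProductSet(Interval(8/5, sqrt(7)), Union(Complement(Naturals0, Interval.open(8/5, 2*E)), Naturals0)), ProductSet(Interval.open(8/5, sqrt(7)), Naturals0))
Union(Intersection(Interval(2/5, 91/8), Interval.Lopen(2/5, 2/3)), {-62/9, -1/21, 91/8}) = Union({-62/9, -1/21, 91/8}, Interval.Lopen(2/5, 2/3))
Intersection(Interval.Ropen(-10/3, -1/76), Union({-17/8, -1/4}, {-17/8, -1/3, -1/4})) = {-17/8, -1/3, -1/4}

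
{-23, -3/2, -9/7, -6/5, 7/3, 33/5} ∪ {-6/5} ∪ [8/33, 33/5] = {-23, -3/2, -9/7, -6/5} ∪ [8/33, 33/5]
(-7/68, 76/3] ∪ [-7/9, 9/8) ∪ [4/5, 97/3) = [-7/9, 97/3)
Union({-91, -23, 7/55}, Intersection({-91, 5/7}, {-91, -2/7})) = {-91, -23, 7/55}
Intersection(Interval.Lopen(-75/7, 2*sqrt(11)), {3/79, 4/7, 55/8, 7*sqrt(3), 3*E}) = {3/79, 4/7}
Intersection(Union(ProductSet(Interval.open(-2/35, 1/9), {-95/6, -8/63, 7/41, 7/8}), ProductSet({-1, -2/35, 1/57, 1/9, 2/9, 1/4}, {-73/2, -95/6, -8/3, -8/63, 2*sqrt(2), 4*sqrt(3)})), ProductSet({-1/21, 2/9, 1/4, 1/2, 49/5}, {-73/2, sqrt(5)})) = ProductSet({2/9, 1/4}, {-73/2})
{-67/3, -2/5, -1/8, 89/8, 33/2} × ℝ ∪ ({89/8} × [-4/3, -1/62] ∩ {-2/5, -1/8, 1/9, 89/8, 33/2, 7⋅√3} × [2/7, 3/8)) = {-67/3, -2/5, -1/8, 89/8, 33/2} × ℝ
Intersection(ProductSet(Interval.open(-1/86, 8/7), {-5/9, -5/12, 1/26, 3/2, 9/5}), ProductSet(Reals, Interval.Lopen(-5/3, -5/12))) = ProductSet(Interval.open(-1/86, 8/7), {-5/9, -5/12})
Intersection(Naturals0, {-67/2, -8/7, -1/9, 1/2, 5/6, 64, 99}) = {64, 99}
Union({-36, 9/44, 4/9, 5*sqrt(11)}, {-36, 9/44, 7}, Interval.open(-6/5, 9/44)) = Union({-36, 4/9, 7, 5*sqrt(11)}, Interval.Lopen(-6/5, 9/44))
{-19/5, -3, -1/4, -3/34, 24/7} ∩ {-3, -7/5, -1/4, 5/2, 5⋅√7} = {-3, -1/4}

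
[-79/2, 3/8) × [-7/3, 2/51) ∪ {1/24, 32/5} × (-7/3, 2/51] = ({1/24, 32/5} × (-7/3, 2/51]) ∪ ([-79/2, 3/8) × [-7/3, 2/51))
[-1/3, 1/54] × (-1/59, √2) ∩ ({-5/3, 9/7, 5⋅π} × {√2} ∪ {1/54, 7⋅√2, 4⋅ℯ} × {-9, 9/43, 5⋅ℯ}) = {1/54} × {9/43}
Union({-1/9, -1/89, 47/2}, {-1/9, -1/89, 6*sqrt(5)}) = {-1/9, -1/89, 47/2, 6*sqrt(5)}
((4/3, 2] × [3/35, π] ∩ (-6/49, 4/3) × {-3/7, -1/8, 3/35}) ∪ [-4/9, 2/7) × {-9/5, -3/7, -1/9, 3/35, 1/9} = [-4/9, 2/7) × {-9/5, -3/7, -1/9, 3/35, 1/9}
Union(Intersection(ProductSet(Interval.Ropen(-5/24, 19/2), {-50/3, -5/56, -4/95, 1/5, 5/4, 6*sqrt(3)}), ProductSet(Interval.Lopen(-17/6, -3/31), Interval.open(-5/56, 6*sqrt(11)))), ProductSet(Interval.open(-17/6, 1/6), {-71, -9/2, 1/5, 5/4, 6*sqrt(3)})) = Union(ProductSet(Interval.open(-17/6, 1/6), {-71, -9/2, 1/5, 5/4, 6*sqrt(3)}), ProductSet(Interval(-5/24, -3/31), {-4/95, 1/5, 5/4, 6*sqrt(3)}))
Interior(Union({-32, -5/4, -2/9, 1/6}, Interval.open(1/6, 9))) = Interval.open(1/6, 9)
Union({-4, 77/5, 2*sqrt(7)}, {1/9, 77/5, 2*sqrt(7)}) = {-4, 1/9, 77/5, 2*sqrt(7)}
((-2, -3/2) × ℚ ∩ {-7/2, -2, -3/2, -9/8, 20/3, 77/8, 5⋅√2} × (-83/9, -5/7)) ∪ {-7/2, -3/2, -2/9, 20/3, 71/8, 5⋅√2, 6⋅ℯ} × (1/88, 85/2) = {-7/2, -3/2, -2/9, 20/3, 71/8, 5⋅√2, 6⋅ℯ} × (1/88, 85/2)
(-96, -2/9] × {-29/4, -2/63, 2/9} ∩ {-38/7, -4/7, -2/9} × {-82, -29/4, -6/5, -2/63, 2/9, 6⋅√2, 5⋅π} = {-38/7, -4/7, -2/9} × {-29/4, -2/63, 2/9}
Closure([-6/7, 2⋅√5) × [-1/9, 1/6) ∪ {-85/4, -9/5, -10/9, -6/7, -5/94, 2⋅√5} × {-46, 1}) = ({-6/7, 2⋅√5} × [-1/9, 1/6]) ∪ ([-6/7, 2⋅√5] × {-1/9, 1/6}) ∪ ({-85/4, -9/5, -10/9, -6/7, -5/94, 2⋅√5} × {-46, 1}) ∪ ([-6/7, 2⋅√5) × [-1/9, 1/6))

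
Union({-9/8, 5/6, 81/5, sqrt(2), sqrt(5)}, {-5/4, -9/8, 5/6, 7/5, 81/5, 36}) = {-5/4, -9/8, 5/6, 7/5, 81/5, 36, sqrt(2), sqrt(5)}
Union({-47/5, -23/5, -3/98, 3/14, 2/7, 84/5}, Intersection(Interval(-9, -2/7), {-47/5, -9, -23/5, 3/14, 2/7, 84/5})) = {-47/5, -9, -23/5, -3/98, 3/14, 2/7, 84/5}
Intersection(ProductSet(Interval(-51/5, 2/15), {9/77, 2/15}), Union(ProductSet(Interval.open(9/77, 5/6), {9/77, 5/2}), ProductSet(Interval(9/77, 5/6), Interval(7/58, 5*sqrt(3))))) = Union(ProductSet(Interval(9/77, 2/15), {2/15}), ProductSet(Interval.Lopen(9/77, 2/15), {9/77}))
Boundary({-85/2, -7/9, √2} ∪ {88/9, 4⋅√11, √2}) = {-85/2, -7/9, 88/9, 4⋅√11, √2}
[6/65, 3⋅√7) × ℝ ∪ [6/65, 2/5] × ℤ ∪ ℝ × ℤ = (ℝ × ℤ) ∪ ([6/65, 3⋅√7) × ℝ)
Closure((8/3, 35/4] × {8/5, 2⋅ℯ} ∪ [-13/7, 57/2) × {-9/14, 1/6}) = ([-13/7, 57/2] × {-9/14, 1/6}) ∪ ([8/3, 35/4] × {8/5, 2⋅ℯ})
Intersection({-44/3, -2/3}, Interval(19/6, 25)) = EmptySet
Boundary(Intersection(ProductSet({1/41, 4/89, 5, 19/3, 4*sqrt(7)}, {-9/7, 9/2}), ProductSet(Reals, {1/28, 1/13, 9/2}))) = ProductSet({1/41, 4/89, 5, 19/3, 4*sqrt(7)}, {9/2})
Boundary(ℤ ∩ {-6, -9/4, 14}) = {-6, 14}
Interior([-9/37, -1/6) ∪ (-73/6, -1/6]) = (-73/6, -1/6)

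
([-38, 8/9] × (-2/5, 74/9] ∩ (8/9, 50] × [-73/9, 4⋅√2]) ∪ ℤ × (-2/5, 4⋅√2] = ℤ × (-2/5, 4⋅√2]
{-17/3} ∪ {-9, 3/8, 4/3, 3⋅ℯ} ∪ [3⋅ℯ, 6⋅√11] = {-9, -17/3, 3/8, 4/3} ∪ [3⋅ℯ, 6⋅√11]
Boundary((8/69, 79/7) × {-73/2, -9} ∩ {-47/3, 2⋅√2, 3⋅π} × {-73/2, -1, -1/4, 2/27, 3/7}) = {2⋅√2, 3⋅π} × {-73/2}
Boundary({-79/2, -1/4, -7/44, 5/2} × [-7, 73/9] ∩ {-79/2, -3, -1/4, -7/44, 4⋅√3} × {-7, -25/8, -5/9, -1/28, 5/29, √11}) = {-79/2, -1/4, -7/44} × {-7, -25/8, -5/9, -1/28, 5/29, √11}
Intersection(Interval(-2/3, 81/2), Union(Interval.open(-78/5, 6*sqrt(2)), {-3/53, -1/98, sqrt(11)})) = Interval.Ropen(-2/3, 6*sqrt(2))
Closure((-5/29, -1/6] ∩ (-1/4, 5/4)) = [-5/29, -1/6]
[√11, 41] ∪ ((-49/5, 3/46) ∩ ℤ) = {-9, -8, …, 0} ∪ [√11, 41]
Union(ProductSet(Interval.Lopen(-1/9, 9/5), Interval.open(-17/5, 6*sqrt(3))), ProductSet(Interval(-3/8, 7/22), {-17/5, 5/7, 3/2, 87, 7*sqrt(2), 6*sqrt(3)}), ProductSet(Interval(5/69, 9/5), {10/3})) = Union(ProductSet(Interval(-3/8, 7/22), {-17/5, 5/7, 3/2, 87, 7*sqrt(2), 6*sqrt(3)}), ProductSet(Interval.Lopen(-1/9, 9/5), Interval.open(-17/5, 6*sqrt(3))))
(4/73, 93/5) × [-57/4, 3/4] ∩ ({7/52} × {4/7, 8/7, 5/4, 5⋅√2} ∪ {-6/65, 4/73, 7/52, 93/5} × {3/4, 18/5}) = {7/52} × {4/7, 3/4}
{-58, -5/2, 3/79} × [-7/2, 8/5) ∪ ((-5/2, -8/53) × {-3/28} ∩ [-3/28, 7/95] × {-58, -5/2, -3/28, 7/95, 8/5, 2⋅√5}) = {-58, -5/2, 3/79} × [-7/2, 8/5)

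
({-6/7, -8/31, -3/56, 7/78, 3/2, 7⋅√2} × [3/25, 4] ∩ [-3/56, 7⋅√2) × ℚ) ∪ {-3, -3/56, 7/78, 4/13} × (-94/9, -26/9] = ({-3, -3/56, 7/78, 4/13} × (-94/9, -26/9]) ∪ ({-3/56, 7/78, 3/2} × (ℚ ∩ [3/25, 4]))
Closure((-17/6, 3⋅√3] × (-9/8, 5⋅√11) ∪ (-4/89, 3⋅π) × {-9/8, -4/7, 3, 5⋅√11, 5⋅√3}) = ([-17/6, 3⋅π] × {-9/8, 5⋅√11}) ∪ ({-17/6, 3⋅√3} × [-9/8, 5⋅√11]) ∪ ((-17/6, 3⋅√3] × (-9/8, 5⋅√11)) ∪ ((-4/89, 3⋅π] × {-9/8, -4/7, 3, 5⋅√11, 5⋅√3})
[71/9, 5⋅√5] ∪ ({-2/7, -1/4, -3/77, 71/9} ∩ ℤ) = [71/9, 5⋅√5]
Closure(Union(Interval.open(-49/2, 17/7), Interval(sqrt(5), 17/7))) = Interval(-49/2, 17/7)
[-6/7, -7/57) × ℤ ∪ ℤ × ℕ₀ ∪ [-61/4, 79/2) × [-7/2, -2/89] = (ℤ × ℕ₀) ∪ ([-6/7, -7/57) × ℤ) ∪ ([-61/4, 79/2) × [-7/2, -2/89])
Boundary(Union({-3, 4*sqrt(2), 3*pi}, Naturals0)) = Union({-3, 4*sqrt(2), 3*pi}, Naturals0)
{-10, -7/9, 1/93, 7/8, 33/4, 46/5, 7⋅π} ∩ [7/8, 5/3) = {7/8}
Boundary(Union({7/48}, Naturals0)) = Union({7/48}, Naturals0)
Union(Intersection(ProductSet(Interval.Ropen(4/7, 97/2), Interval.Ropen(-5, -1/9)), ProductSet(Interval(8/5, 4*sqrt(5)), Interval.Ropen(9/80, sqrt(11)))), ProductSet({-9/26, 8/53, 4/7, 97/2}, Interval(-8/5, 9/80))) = ProductSet({-9/26, 8/53, 4/7, 97/2}, Interval(-8/5, 9/80))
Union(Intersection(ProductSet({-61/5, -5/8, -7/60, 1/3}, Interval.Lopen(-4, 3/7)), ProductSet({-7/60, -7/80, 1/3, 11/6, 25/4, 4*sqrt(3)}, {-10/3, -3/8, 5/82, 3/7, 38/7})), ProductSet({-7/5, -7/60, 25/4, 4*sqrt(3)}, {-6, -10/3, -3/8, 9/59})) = Union(ProductSet({-7/60, 1/3}, {-10/3, -3/8, 5/82, 3/7}), ProductSet({-7/5, -7/60, 25/4, 4*sqrt(3)}, {-6, -10/3, -3/8, 9/59}))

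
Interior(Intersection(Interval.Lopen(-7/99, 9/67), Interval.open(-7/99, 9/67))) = Interval.open(-7/99, 9/67)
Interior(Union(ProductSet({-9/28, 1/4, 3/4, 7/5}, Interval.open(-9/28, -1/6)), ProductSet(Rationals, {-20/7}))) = EmptySet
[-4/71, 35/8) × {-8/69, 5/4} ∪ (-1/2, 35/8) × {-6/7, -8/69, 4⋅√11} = ([-4/71, 35/8) × {-8/69, 5/4}) ∪ ((-1/2, 35/8) × {-6/7, -8/69, 4⋅√11})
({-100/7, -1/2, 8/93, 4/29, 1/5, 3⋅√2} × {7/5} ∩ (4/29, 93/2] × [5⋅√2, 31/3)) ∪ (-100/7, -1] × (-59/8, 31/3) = (-100/7, -1] × (-59/8, 31/3)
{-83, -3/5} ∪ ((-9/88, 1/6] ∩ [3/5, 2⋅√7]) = {-83, -3/5}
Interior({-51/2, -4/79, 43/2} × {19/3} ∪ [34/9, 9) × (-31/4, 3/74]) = (34/9, 9) × (-31/4, 3/74)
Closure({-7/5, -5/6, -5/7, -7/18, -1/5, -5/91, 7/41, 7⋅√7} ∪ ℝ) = ℝ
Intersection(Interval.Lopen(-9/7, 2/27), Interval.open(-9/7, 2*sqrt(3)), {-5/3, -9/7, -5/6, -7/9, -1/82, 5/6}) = {-5/6, -7/9, -1/82}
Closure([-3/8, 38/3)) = [-3/8, 38/3]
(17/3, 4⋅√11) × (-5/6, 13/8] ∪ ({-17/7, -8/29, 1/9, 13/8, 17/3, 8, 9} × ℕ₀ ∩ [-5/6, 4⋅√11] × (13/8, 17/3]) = ({-8/29, 1/9, 13/8, 17/3, 8, 9} × {2, 3, 4, 5}) ∪ ((17/3, 4⋅√11) × (-5/6, 13/8])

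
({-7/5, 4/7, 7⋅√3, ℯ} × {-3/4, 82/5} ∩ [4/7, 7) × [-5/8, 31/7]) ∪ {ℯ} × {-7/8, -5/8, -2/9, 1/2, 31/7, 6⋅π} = {ℯ} × {-7/8, -5/8, -2/9, 1/2, 31/7, 6⋅π}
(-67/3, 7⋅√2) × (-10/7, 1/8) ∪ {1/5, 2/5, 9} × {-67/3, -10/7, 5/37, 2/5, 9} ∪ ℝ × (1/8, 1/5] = (ℝ × (1/8, 1/5]) ∪ ({1/5, 2/5, 9} × {-67/3, -10/7, 5/37, 2/5, 9}) ∪ ((-67/3, 7⋅√2) × (-10/7, 1/8))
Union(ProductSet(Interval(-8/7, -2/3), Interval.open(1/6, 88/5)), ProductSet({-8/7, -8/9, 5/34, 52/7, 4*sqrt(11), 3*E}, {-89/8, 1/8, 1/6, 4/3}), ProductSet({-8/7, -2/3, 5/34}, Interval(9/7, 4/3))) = Union(ProductSet({-8/7, -2/3, 5/34}, Interval(9/7, 4/3)), ProductSet({-8/7, -8/9, 5/34, 52/7, 4*sqrt(11), 3*E}, {-89/8, 1/8, 1/6, 4/3}), ProductSet(Interval(-8/7, -2/3), Interval.open(1/6, 88/5)))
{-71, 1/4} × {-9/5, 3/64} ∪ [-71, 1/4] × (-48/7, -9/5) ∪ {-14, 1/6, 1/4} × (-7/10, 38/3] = ({-71, 1/4} × {-9/5, 3/64}) ∪ ({-14, 1/6, 1/4} × (-7/10, 38/3]) ∪ ([-71, 1/4] × (-48/7, -9/5))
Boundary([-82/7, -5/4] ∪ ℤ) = {-82/7, -5/4} ∪ (ℤ \ (-82/7, -5/4))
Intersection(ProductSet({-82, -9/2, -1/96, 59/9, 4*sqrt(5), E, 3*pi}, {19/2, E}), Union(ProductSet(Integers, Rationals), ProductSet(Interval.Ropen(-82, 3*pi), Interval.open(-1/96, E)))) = ProductSet({-82}, {19/2})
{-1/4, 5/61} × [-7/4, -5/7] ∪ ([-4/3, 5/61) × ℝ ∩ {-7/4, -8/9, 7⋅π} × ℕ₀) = ({-8/9} × ℕ₀) ∪ ({-1/4, 5/61} × [-7/4, -5/7])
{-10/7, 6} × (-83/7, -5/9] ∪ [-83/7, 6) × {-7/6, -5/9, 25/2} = ({-10/7, 6} × (-83/7, -5/9]) ∪ ([-83/7, 6) × {-7/6, -5/9, 25/2})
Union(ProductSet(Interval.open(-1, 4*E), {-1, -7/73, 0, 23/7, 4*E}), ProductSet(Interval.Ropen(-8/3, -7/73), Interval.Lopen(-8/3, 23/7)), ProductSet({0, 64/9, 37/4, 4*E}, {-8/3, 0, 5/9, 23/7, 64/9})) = Union(ProductSet({0, 64/9, 37/4, 4*E}, {-8/3, 0, 5/9, 23/7, 64/9}), ProductSet(Interval.Ropen(-8/3, -7/73), Interval.Lopen(-8/3, 23/7)), ProductSet(Interval.open(-1, 4*E), {-1, -7/73, 0, 23/7, 4*E}))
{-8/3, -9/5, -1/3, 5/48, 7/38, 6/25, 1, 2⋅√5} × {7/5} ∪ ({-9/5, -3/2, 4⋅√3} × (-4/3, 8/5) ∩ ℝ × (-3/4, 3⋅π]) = ({-9/5, -3/2, 4⋅√3} × (-3/4, 8/5)) ∪ ({-8/3, -9/5, -1/3, 5/48, 7/38, 6/25, 1, 2⋅√5} × {7/5})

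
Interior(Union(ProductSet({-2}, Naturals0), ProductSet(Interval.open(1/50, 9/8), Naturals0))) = EmptySet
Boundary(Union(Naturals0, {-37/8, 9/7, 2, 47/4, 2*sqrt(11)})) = Union({-37/8, 9/7, 47/4, 2*sqrt(11)}, Naturals0)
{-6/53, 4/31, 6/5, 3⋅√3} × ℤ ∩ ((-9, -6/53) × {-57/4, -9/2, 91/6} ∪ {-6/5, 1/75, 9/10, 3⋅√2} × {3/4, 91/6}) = ∅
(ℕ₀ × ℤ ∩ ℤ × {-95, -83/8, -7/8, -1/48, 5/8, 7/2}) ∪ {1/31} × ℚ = ({1/31} × ℚ) ∪ (ℕ₀ × {-95})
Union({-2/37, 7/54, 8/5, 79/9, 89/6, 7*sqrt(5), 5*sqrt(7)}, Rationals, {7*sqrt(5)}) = Union({7*sqrt(5), 5*sqrt(7)}, Rationals)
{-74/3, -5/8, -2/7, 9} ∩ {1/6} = ∅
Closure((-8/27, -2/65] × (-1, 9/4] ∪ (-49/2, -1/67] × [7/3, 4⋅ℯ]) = ({-8/27, -2/65} × [-1, 9/4]) ∪ ([-8/27, -2/65] × {-1, 9/4}) ∪ ((-8/27, -2/65] × (-1, 9/4]) ∪ ([-49/2, -1/67] × [7/3, 4⋅ℯ])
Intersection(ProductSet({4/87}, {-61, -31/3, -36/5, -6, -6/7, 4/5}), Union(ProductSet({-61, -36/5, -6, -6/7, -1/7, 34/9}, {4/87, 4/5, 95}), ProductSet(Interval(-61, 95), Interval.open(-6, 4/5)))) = ProductSet({4/87}, {-6/7})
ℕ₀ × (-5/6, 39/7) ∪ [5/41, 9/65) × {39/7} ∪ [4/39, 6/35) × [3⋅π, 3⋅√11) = (ℕ₀ × (-5/6, 39/7)) ∪ ([5/41, 9/65) × {39/7}) ∪ ([4/39, 6/35) × [3⋅π, 3⋅√11))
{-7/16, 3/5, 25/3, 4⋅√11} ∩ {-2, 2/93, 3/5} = {3/5}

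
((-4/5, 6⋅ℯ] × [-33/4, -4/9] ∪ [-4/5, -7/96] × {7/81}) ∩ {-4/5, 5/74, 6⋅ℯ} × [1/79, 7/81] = {-4/5} × {7/81}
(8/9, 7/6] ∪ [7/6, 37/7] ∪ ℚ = ℚ ∪ [8/9, 37/7]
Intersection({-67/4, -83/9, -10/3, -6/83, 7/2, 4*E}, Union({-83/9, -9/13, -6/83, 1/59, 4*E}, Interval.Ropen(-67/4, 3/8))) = {-67/4, -83/9, -10/3, -6/83, 4*E}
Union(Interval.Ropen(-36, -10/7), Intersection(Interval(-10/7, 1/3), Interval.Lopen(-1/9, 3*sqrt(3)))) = Union(Interval.Ropen(-36, -10/7), Interval.Lopen(-1/9, 1/3))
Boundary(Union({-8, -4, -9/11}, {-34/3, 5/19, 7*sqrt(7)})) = {-34/3, -8, -4, -9/11, 5/19, 7*sqrt(7)}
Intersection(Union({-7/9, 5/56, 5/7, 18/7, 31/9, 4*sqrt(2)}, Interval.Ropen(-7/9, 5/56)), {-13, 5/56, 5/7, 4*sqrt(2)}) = {5/56, 5/7, 4*sqrt(2)}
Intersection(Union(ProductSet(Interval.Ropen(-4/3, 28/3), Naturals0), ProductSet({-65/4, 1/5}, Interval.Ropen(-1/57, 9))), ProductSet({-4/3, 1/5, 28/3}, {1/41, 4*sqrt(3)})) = ProductSet({1/5}, {1/41, 4*sqrt(3)})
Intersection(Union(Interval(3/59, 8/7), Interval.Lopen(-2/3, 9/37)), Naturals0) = Range(0, 2, 1)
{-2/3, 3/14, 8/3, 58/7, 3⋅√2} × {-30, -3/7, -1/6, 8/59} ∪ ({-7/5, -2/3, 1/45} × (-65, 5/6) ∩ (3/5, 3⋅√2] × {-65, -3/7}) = {-2/3, 3/14, 8/3, 58/7, 3⋅√2} × {-30, -3/7, -1/6, 8/59}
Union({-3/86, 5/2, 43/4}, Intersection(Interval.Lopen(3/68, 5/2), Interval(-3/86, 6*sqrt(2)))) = Union({-3/86, 43/4}, Interval.Lopen(3/68, 5/2))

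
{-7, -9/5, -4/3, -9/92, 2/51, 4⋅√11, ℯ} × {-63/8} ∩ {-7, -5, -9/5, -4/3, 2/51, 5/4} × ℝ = {-7, -9/5, -4/3, 2/51} × {-63/8}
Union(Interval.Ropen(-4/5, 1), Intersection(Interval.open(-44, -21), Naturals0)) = Interval.Ropen(-4/5, 1)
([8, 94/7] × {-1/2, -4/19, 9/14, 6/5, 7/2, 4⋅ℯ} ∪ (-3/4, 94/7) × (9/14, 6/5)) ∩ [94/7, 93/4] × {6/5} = {94/7} × {6/5}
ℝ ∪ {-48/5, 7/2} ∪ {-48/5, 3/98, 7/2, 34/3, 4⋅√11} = ℝ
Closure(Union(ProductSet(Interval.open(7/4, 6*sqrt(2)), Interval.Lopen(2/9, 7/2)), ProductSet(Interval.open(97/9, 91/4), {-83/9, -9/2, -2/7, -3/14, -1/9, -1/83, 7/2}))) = Union(ProductSet({7/4, 6*sqrt(2)}, Interval(2/9, 7/2)), ProductSet(Interval(7/4, 6*sqrt(2)), {2/9, 7/2}), ProductSet(Interval.open(7/4, 6*sqrt(2)), Interval.Lopen(2/9, 7/2)), ProductSet(Interval(97/9, 91/4), {-83/9, -9/2, -2/7, -3/14, -1/9, -1/83, 7/2}))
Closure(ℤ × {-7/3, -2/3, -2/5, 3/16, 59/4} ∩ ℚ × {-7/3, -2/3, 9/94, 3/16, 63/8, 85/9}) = ℤ × {-7/3, -2/3, 3/16}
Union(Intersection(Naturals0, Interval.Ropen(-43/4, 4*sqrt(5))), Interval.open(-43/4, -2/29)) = Union(Interval.open(-43/4, -2/29), Range(0, 9, 1))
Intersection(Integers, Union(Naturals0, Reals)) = Integers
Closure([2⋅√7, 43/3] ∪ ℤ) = ℤ ∪ [2⋅√7, 43/3]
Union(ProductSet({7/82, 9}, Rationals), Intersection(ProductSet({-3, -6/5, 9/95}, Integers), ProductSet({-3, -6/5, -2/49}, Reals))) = Union(ProductSet({-3, -6/5}, Integers), ProductSet({7/82, 9}, Rationals))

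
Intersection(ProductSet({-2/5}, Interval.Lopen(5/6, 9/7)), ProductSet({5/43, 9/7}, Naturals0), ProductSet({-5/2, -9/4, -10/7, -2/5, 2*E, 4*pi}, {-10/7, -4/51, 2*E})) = EmptySet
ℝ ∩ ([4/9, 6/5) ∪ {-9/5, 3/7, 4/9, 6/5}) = {-9/5, 3/7} ∪ [4/9, 6/5]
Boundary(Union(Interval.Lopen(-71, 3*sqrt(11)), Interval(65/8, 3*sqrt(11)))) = {-71, 3*sqrt(11)}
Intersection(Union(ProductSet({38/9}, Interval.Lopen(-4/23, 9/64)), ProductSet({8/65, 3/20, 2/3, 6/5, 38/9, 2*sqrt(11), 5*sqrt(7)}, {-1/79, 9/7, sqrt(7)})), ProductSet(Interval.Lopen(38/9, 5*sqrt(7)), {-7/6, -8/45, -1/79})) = ProductSet({2*sqrt(11), 5*sqrt(7)}, {-1/79})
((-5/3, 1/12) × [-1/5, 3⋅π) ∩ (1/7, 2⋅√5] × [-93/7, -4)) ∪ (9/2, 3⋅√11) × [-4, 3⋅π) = (9/2, 3⋅√11) × [-4, 3⋅π)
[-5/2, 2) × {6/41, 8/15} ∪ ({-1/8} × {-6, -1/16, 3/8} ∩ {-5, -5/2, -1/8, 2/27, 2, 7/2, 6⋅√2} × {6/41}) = [-5/2, 2) × {6/41, 8/15}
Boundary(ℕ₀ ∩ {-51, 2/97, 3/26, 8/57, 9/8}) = ∅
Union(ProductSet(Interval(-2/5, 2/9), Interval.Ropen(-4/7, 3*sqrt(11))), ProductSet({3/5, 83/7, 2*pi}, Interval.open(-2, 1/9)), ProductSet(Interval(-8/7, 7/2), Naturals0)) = Union(ProductSet({3/5, 83/7, 2*pi}, Interval.open(-2, 1/9)), ProductSet(Interval(-8/7, 7/2), Naturals0), ProductSet(Interval(-2/5, 2/9), Interval.Ropen(-4/7, 3*sqrt(11))))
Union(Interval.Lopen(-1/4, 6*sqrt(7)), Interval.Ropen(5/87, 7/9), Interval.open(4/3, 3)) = Interval.Lopen(-1/4, 6*sqrt(7))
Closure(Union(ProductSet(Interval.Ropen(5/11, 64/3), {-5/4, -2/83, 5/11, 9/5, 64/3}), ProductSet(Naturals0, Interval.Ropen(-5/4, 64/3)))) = Union(ProductSet(Interval(5/11, 64/3), {-5/4, -2/83, 5/11, 9/5, 64/3}), ProductSet(Naturals0, Interval(-5/4, 64/3)))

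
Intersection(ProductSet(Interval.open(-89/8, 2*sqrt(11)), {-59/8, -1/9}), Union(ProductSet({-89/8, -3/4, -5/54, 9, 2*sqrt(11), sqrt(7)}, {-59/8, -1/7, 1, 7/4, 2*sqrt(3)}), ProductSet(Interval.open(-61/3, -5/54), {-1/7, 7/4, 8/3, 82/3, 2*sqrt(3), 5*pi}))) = ProductSet({-3/4, -5/54, sqrt(7)}, {-59/8})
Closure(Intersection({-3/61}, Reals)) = {-3/61}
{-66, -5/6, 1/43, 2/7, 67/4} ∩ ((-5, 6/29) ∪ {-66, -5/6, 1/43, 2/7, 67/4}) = {-66, -5/6, 1/43, 2/7, 67/4}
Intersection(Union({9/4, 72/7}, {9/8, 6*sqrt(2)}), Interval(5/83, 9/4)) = {9/8, 9/4}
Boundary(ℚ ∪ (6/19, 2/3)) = (-∞, 6/19] ∪ [2/3, ∞)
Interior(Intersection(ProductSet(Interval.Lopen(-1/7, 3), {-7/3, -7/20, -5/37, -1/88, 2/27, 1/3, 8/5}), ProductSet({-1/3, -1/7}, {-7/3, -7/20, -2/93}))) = EmptySet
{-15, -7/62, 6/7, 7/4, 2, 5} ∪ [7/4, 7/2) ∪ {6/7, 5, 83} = {-15, -7/62, 6/7, 5, 83} ∪ [7/4, 7/2)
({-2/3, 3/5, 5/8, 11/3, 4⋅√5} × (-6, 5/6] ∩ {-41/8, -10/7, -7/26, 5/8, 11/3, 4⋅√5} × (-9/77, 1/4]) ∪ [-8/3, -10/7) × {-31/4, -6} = ([-8/3, -10/7) × {-31/4, -6}) ∪ ({5/8, 11/3, 4⋅√5} × (-9/77, 1/4])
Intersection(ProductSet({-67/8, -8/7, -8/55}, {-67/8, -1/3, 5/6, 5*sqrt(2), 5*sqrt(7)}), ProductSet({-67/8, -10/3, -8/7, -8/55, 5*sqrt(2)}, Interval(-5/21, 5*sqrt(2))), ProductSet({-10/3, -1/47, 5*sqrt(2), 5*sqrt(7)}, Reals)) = EmptySet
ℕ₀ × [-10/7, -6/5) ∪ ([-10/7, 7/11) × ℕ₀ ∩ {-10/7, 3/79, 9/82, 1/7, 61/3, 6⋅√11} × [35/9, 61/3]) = (ℕ₀ × [-10/7, -6/5)) ∪ ({-10/7, 3/79, 9/82, 1/7} × {4, 5, …, 20})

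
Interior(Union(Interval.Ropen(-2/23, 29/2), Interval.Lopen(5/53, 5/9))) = Interval.open(-2/23, 29/2)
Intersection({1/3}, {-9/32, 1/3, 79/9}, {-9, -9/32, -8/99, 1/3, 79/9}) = {1/3}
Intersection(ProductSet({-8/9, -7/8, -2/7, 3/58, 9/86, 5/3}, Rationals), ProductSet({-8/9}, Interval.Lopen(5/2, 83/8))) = ProductSet({-8/9}, Intersection(Interval.Lopen(5/2, 83/8), Rationals))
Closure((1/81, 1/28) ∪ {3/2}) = [1/81, 1/28] ∪ {3/2}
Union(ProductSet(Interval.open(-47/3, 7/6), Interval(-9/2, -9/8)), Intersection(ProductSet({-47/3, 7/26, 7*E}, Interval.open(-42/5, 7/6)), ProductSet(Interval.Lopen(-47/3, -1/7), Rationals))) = ProductSet(Interval.open(-47/3, 7/6), Interval(-9/2, -9/8))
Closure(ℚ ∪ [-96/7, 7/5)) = ℚ ∪ (-∞, ∞)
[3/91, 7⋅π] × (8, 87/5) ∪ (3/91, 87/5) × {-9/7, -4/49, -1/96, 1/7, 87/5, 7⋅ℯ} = ([3/91, 7⋅π] × (8, 87/5)) ∪ ((3/91, 87/5) × {-9/7, -4/49, -1/96, 1/7, 87/5, 7⋅ℯ})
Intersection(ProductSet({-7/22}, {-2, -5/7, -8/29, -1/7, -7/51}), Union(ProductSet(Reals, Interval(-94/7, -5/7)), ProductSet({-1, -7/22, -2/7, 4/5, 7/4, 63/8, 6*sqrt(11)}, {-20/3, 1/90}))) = ProductSet({-7/22}, {-2, -5/7})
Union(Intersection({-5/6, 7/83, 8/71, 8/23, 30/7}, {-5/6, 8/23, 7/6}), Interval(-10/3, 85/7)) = Interval(-10/3, 85/7)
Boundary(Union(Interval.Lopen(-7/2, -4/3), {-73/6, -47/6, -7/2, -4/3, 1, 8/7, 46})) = {-73/6, -47/6, -7/2, -4/3, 1, 8/7, 46}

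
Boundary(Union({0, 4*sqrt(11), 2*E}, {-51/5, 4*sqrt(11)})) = {-51/5, 0, 4*sqrt(11), 2*E}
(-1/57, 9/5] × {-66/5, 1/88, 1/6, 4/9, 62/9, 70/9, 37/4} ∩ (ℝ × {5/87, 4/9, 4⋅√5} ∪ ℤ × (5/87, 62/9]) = ((-1/57, 9/5] × {4/9}) ∪ ({0, 1} × {1/6, 4/9, 62/9})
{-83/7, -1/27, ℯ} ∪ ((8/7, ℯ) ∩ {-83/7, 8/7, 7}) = {-83/7, -1/27, ℯ}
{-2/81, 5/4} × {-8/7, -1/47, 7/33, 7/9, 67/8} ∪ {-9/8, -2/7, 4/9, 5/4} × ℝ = ({-9/8, -2/7, 4/9, 5/4} × ℝ) ∪ ({-2/81, 5/4} × {-8/7, -1/47, 7/33, 7/9, 67/8})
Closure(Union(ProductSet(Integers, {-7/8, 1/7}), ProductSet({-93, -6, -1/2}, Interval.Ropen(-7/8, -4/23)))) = Union(ProductSet({-93, -6, -1/2}, Interval(-7/8, -4/23)), ProductSet(Integers, {-7/8, 1/7}))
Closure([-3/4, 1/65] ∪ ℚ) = ℚ ∪ (-∞, ∞)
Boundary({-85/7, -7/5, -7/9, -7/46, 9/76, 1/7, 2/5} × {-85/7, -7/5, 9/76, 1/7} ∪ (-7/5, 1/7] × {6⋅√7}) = ([-7/5, 1/7] × {6⋅√7}) ∪ ({-85/7, -7/5, -7/9, -7/46, 9/76, 1/7, 2/5} × {-85/7, -7/5, 9/76, 1/7})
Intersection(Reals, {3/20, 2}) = {3/20, 2}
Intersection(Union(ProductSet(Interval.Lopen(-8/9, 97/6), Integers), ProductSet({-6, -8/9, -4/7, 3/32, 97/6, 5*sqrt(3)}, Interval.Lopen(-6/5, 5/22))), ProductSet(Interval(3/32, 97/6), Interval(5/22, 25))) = Union(ProductSet({3/32, 97/6, 5*sqrt(3)}, {5/22}), ProductSet(Interval(3/32, 97/6), Range(1, 26, 1)))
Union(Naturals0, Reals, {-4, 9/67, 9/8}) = Reals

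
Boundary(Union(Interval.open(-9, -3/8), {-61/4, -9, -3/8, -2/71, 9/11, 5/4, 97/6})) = {-61/4, -9, -3/8, -2/71, 9/11, 5/4, 97/6}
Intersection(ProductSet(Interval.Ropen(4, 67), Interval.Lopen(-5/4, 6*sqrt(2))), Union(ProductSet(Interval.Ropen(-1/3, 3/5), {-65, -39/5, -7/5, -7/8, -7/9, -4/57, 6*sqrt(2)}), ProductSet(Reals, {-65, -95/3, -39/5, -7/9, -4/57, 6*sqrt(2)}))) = ProductSet(Interval.Ropen(4, 67), {-7/9, -4/57, 6*sqrt(2)})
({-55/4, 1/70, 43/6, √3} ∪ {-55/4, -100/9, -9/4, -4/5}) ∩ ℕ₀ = ∅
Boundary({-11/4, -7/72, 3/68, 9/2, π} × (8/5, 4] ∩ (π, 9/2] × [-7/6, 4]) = {9/2} × [8/5, 4]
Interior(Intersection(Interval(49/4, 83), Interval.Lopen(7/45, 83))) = Interval.open(49/4, 83)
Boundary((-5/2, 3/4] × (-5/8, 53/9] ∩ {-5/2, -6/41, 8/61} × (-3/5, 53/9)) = {-6/41, 8/61} × [-3/5, 53/9]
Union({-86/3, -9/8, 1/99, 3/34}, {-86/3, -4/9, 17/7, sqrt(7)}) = {-86/3, -9/8, -4/9, 1/99, 3/34, 17/7, sqrt(7)}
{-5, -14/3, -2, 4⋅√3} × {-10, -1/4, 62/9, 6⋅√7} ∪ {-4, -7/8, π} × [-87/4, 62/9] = ({-4, -7/8, π} × [-87/4, 62/9]) ∪ ({-5, -14/3, -2, 4⋅√3} × {-10, -1/4, 62/9, 6⋅√7})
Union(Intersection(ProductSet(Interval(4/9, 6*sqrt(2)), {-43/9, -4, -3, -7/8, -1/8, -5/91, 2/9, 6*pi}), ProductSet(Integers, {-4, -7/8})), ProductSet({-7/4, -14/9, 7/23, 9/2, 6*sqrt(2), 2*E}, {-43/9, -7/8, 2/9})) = Union(ProductSet({-7/4, -14/9, 7/23, 9/2, 6*sqrt(2), 2*E}, {-43/9, -7/8, 2/9}), ProductSet(Range(1, 9, 1), {-4, -7/8}))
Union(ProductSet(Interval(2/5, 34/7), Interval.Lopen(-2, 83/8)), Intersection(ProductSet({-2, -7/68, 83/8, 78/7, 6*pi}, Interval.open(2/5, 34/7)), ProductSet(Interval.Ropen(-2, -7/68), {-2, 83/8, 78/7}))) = ProductSet(Interval(2/5, 34/7), Interval.Lopen(-2, 83/8))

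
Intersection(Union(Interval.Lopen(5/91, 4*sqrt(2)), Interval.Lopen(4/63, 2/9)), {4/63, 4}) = {4/63, 4}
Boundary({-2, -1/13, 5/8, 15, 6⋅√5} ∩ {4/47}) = ∅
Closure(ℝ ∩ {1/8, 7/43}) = {1/8, 7/43}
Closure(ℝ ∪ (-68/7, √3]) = (-∞, ∞)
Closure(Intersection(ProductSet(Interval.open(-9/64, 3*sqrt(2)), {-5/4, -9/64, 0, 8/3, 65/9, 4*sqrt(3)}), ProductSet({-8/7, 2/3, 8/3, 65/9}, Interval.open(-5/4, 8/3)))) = ProductSet({2/3, 8/3}, {-9/64, 0})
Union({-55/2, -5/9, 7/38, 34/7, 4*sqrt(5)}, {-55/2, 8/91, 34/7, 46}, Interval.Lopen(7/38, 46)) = Union({-55/2, -5/9, 8/91}, Interval(7/38, 46))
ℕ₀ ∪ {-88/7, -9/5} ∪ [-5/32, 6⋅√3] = {-88/7, -9/5} ∪ [-5/32, 6⋅√3] ∪ ℕ₀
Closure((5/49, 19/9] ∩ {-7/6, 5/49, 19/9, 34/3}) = {19/9}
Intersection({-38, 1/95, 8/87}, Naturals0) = EmptySet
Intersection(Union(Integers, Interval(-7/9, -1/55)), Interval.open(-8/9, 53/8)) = Union(Interval(-7/9, -1/55), Range(0, 7, 1))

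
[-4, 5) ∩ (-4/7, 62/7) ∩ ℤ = {0, 1, …, 4}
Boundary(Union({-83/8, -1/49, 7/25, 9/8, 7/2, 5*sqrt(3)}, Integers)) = Union({-83/8, -1/49, 7/25, 9/8, 7/2, 5*sqrt(3)}, Integers)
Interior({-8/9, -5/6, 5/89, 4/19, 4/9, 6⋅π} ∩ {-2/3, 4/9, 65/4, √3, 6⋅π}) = ∅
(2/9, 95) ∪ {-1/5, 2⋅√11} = {-1/5} ∪ (2/9, 95)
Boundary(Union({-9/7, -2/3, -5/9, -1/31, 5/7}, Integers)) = Union({-9/7, -2/3, -5/9, -1/31, 5/7}, Integers)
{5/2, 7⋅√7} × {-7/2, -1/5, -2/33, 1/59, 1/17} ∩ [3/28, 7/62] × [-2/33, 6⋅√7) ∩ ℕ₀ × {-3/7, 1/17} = ∅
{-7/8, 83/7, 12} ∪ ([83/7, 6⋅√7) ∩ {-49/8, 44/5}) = {-7/8, 83/7, 12}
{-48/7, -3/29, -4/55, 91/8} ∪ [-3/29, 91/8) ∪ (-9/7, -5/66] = {-48/7} ∪ (-9/7, 91/8]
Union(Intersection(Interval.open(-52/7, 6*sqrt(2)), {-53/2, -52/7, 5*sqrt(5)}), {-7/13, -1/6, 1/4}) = {-7/13, -1/6, 1/4}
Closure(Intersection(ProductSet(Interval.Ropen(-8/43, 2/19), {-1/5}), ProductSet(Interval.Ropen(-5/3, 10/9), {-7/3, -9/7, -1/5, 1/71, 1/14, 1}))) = ProductSet(Interval(-8/43, 2/19), {-1/5})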